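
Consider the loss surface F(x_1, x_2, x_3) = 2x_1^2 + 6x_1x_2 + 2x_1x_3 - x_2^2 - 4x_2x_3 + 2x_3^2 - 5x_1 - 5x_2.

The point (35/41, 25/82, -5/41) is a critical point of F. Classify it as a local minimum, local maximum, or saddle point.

The Hessian is constant: H = [[4, 6, 2], [6, -2, -4], [2, -4, 4]].
Leading principal minors: Δ₁ = 4, Δ₂ = -44, Δ₃ = -328.
The minors fit neither the all-positive nor the alternating-sign pattern, so H is indefinite: a saddle point.

saddle point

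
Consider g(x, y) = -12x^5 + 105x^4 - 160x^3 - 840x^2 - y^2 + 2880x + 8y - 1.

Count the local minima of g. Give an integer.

g separates as a function of x plus a function of y, so ∇g=0 decouples.
∂g/∂x = -60(x - 4)(x - 3)(x - 2)(x + 2) = 0 at x ∈ {-2, 2, 3, 4}; ∂g/∂y = -2(y - 4) = 0 at y ∈ {4}.
The Hessian is diagonal: diag(g_xx, g_yy). Second derivatives: g_xx(-2)=7200, g_xx(2)=-480, g_xx(3)=300, g_xx(4)=-720; g_yy(4)=-2.
Local minima occur where both diagonal entries positive: none. Count: 0.

0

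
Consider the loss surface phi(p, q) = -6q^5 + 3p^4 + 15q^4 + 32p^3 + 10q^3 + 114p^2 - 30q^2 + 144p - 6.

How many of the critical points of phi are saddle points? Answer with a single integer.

phi separates as a function of p plus a function of q, so ∇phi=0 decouples.
∂phi/∂p = 12(p + 1)(p + 3)(p + 4) = 0 at p ∈ {-4, -3, -1}; ∂phi/∂q = -30q(q - 2)(q - 1)(q + 1) = 0 at q ∈ {-1, 0, 1, 2}.
The Hessian is diagonal: diag(phi_pp, phi_qq). Second derivatives: phi_pp(-4)=36, phi_pp(-3)=-24, phi_pp(-1)=72; phi_qq(-1)=180, phi_qq(0)=-60, phi_qq(1)=60, phi_qq(2)=-180.
Saddle points occur where the two diagonal entries have opposite signs: (-4, 0), (-4, 2), (-3, -1), (-3, 1), (-1, 0), (-1, 2). Count: 6.

6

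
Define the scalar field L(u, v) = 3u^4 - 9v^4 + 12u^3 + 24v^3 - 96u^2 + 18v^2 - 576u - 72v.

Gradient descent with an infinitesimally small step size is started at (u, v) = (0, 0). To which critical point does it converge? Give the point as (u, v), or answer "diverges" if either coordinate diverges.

(4, 1)

L is separable, so gradient descent decouples: u follows -∂L/∂u, v follows -∂L/∂v.
∂L/∂u = 12(u - 4)(u + 3)(u + 4); at u=0 this is -576, so u increases.
∂L/∂v = -36(v - 2)(v - 1)(v + 1); at v=0 this is -72, so v increases.
u converges to its nearest critical value 4 (a local min of the u-part); v converges to 1. The iterate converges to (4, 1).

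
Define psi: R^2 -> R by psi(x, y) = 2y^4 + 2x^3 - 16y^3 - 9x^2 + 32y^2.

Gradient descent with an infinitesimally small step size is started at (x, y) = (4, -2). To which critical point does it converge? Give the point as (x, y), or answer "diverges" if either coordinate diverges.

psi is separable, so gradient descent decouples: x follows -∂psi/∂x, y follows -∂psi/∂y.
∂psi/∂x = 6x(x - 3); at x=4 this is 24, so x decreases.
∂psi/∂y = 8y(y - 4)(y - 2); at y=-2 this is -384, so y increases.
x converges to its nearest critical value 3 (a local min of the x-part); y converges to 0. The iterate converges to (3, 0).

(3, 0)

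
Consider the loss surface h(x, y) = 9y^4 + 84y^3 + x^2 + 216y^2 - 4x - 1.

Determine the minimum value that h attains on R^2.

h(x,y) separates as P(x) + Q(y) − 1, so its minimum is min P + min Q − 1.
P'(x) = 2x - 4 vanishes at x ∈ {2}; Q'(y) = 36y(y + 3)(y + 4) vanishes at y ∈ {-4, -3, 0}.
Local minima of P (where P''>0): P(2)=-4. Local minima of Q: Q(-4)=384, Q(0)=0.
So the global minimum of h is P(2) + Q(0) − 1 = -4 + 0 − 1 = -5, attained at (2, 0).

-5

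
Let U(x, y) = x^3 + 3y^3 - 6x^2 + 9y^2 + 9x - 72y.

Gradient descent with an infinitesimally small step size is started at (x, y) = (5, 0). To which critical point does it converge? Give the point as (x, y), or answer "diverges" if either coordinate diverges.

(3, 2)

U is separable, so gradient descent decouples: x follows -∂U/∂x, y follows -∂U/∂y.
∂U/∂x = 3(x - 3)(x - 1); at x=5 this is 24, so x decreases.
∂U/∂y = 9(y - 2)(y + 4); at y=0 this is -72, so y increases.
x converges to its nearest critical value 3 (a local min of the x-part); y converges to 2. The iterate converges to (3, 2).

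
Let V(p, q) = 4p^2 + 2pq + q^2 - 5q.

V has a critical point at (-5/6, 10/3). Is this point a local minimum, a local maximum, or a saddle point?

The Hessian of V is constant: H = [[8, 2], [2, 2]].
det(H) = 8·2 − 2² = 12.
det(H) > 0 and tr(H) = 10 > 0, so H is positive definite and the point is a local minimum.

local minimum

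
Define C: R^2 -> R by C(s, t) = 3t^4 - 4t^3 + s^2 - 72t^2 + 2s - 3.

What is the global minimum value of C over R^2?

-644

C(s,t) separates as P(s) + Q(t) − 3, so its minimum is min P + min Q − 3.
P'(s) = 2s + 2 vanishes at s ∈ {-1}; Q'(t) = 12t(t - 4)(t + 3) vanishes at t ∈ {-3, 0, 4}.
Local minima of P (where P''>0): P(-1)=-1. Local minima of Q: Q(-3)=-297, Q(4)=-640.
So the global minimum of C is P(-1) + Q(4) − 3 = -1 − 640 − 3 = -644, attained at (-1, 4).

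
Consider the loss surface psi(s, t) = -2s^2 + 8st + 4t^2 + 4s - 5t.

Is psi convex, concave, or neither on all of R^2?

neither

psi is quadratic, so its Hessian is the constant matrix H = [[-4, 8], [8, 8]].
det(H) = -96, tr(H) = 4.
det(H) < 0, so H is indefinite: neither convex nor concave.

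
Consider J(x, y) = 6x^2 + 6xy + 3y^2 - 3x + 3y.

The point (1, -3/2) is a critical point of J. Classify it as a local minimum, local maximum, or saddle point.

The Hessian of J is constant: H = [[12, 6], [6, 6]].
det(H) = 12·6 − 6² = 36.
det(H) > 0 and tr(H) = 18 > 0, so H is positive definite and the point is a local minimum.

local minimum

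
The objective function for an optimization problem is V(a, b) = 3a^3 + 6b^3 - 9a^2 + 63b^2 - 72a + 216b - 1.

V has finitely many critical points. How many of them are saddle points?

2

V separates as a function of a plus a function of b, so ∇V=0 decouples.
∂V/∂a = 9(a - 4)(a + 2) = 0 at a ∈ {-2, 4}; ∂V/∂b = 18(b + 3)(b + 4) = 0 at b ∈ {-4, -3}.
The Hessian is diagonal: diag(V_aa, V_bb). Second derivatives: V_aa(-2)=-54, V_aa(4)=54; V_bb(-4)=-18, V_bb(-3)=18.
Saddle points occur where the two diagonal entries have opposite signs: (-2, -3), (4, -4). Count: 2.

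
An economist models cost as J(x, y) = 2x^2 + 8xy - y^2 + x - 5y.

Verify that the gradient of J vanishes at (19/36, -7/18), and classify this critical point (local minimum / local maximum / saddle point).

saddle point

∇J = (4x + 8y + 1, 8x - 2y - 5); substituting (19/36, -7/18) gives ∇J = (0, 0), so (19/36, -7/18) is indeed a critical point.
The Hessian of J is constant: H = [[4, 8], [8, -2]].
det(H) = 4·(-2) − 8² = -72.
Since det(H) < 0, H is indefinite and the critical point is a saddle point.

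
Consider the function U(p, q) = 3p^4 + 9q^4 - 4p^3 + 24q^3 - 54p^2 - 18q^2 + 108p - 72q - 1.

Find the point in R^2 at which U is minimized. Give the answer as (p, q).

(-3, 1)

U(p,q) separates as A(p) + B(q) − 1, so its minimum is min A + min B − 1.
A'(p) = 12(p - 3)(p - 1)(p + 3) vanishes at p ∈ {-3, 1, 3}; B'(q) = 36(q - 1)(q + 1)(q + 2) vanishes at q ∈ {-2, -1, 1}.
Local minima of A (where A''>0): A(-3)=-459, A(3)=-27. Local minima of B: B(-2)=24, B(1)=-57.
So the global minimum of U is A(-3) + B(1) − 1 = -459 − 57 − 1 = -517, attained at (-3, 1).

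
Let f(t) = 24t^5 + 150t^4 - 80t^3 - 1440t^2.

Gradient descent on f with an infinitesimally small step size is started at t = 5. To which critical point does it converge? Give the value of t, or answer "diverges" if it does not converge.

2

f'(t) = 120t(t - 2)(t + 3)(t + 4), so f'(5) = 129600.
Gradient descent moves in the -f' direction, i.e. t is decreasing.
The nearest critical point in that direction is t = 2, where f'' = 7200 > 0 (a local minimum). The iterate converges there.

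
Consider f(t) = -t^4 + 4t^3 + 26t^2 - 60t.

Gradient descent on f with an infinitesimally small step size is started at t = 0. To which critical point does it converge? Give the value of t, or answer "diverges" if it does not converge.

1

f'(t) = -4(t - 5)(t - 1)(t + 3), so f'(0) = -60.
Gradient descent moves in the -f' direction, i.e. t is increasing.
The nearest critical point in that direction is t = 1, where f'' = 64 > 0 (a local minimum). The iterate converges there.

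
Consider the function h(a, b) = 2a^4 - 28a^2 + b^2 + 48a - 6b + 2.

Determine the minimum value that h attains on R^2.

-241

h(a,b) separates as P(a) + Q(b) + 2, so its minimum is min P + min Q + 2.
P'(a) = 8(a - 2)(a - 1)(a + 3) vanishes at a ∈ {-3, 1, 2}; Q'(b) = 2b - 6 vanishes at b ∈ {3}.
Local minima of P (where P''>0): P(-3)=-234, P(2)=16. Local minima of Q: Q(3)=-9.
So the global minimum of h is P(-3) + Q(3) + 2 = -234 − 9 + 2 = -241, attained at (-3, 3).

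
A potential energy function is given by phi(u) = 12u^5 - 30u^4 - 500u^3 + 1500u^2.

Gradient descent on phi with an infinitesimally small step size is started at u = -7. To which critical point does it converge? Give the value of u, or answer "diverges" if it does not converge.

diverges

phi'(u) = 60u(u - 5)(u - 2)(u + 5), so phi'(-7) = 90720.
Gradient descent moves in the -phi' direction, i.e. u is decreasing.
There is no critical point below u=-7, and phi' keeps the same sign, so the iterate runs off to −∞.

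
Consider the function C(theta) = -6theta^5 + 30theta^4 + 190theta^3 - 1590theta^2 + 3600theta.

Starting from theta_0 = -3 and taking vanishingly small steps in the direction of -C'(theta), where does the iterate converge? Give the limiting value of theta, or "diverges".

C'(theta) = -30(theta - 4)(theta - 3)(theta - 2)(theta + 5), so C'(-3) = 12600.
Gradient descent moves in the -C' direction, i.e. theta is decreasing.
The nearest critical point in that direction is theta = -5, where C'' = 15120 > 0 (a local minimum). The iterate converges there.

-5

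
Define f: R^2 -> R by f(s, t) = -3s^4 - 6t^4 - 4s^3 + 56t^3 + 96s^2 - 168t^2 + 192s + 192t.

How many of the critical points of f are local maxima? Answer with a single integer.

4

f separates as a function of s plus a function of t, so ∇f=0 decouples.
∂f/∂s = -12(s - 4)(s + 1)(s + 4) = 0 at s ∈ {-4, -1, 4}; ∂f/∂t = -24(t - 4)(t - 2)(t - 1) = 0 at t ∈ {1, 2, 4}.
The Hessian is diagonal: diag(f_ss, f_tt). Second derivatives: f_ss(-4)=-288, f_ss(-1)=180, f_ss(4)=-480; f_tt(1)=-72, f_tt(2)=48, f_tt(4)=-144.
Local maxima occur where both diagonal entries negative: (-4, 1), (-4, 4), (4, 1), (4, 4). Count: 4.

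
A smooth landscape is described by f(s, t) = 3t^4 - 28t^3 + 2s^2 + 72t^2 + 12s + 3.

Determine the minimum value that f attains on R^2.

-15

f(s,t) separates as P(s) + Q(t) + 3, so its minimum is min P + min Q + 3.
P'(s) = 4s + 12 vanishes at s ∈ {-3}; Q'(t) = 12t(t - 4)(t - 3) vanishes at t ∈ {0, 3, 4}.
Local minima of P (where P''>0): P(-3)=-18. Local minima of Q: Q(0)=0, Q(4)=128.
So the global minimum of f is P(-3) + Q(0) + 3 = -18 + 0 + 3 = -15, attained at (-3, 0).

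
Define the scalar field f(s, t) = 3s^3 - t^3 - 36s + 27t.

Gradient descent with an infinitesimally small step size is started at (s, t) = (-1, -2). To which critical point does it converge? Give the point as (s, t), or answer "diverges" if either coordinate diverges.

f is separable, so gradient descent decouples: s follows -∂f/∂s, t follows -∂f/∂t.
∂f/∂s = 9(s - 2)(s + 2); at s=-1 this is -27, so s increases.
∂f/∂t = -3(t - 3)(t + 3); at t=-2 this is 15, so t decreases.
s converges to its nearest critical value 2 (a local min of the s-part); t converges to -3. The iterate converges to (2, -3).

(2, -3)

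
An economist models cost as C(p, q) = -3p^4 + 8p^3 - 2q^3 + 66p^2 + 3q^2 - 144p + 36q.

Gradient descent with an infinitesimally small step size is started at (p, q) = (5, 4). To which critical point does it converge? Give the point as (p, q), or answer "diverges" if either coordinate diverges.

C is separable, so gradient descent decouples: p follows -∂C/∂p, q follows -∂C/∂q.
∂C/∂p = -12(p - 4)(p - 1)(p + 3); at p=5 this is -384, so p increases.
∂C/∂q = -6(q - 3)(q + 2); at q=4 this is -36, so q increases.
The p-coordinate has no critical point in that direction and runs off to infinity.

diverges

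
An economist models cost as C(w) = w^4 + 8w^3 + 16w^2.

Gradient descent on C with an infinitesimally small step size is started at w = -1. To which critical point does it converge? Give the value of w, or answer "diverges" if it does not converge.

0

C'(w) = 4w(w + 2)(w + 4), so C'(-1) = -12.
Gradient descent moves in the -C' direction, i.e. w is increasing.
The nearest critical point in that direction is w = 0, where C'' = 32 > 0 (a local minimum). The iterate converges there.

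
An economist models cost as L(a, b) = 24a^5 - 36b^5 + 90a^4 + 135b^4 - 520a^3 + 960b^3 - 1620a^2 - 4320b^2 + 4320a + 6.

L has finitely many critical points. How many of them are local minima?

L separates as a function of a plus a function of b, so ∇L=0 decouples.
∂L/∂a = 120(a - 3)(a - 1)(a + 3)(a + 4) = 0 at a ∈ {-4, -3, 1, 3}; ∂L/∂b = -180b(b - 4)(b - 3)(b + 4) = 0 at b ∈ {-4, 0, 3, 4}.
The Hessian is diagonal: diag(L_aa, L_bb). Second derivatives: L_aa(-4)=-4200, L_aa(-3)=2880, L_aa(1)=-4800, L_aa(3)=10080; L_bb(-4)=40320, L_bb(0)=-8640, L_bb(3)=3780, L_bb(4)=-5760.
Local minima occur where both diagonal entries positive: (-3, -4), (-3, 3), (3, -4), (3, 3). Count: 4.

4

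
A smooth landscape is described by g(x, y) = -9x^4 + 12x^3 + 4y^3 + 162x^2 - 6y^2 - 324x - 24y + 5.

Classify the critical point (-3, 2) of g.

The mixed partial ∂²g/∂x∂y is 0, so the Hessian at any point is diag(g_xx, g_yy) = diag(36(-3x^2 + 2x + 9), 12(2y - 1)).
At (-3, 2): H = diag(-864, 36).
The eigenvalues have opposite signs, so H is indefinite: a saddle point.

saddle point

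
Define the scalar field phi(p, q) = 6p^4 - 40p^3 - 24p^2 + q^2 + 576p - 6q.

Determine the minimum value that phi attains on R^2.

phi(p,q) separates as A(p) + B(q), so its minimum is min A + min B.
A'(p) = 24(p - 4)(p - 3)(p + 2) vanishes at p ∈ {-2, 3, 4}; B'(q) = 2q - 6 vanishes at q ∈ {3}.
Local minima of A (where A''>0): A(-2)=-832, A(4)=896. Local minima of B: B(3)=-9.
So the global minimum of phi is A(-2) + B(3) = -832 − 9 = -841, attained at (-2, 3).

-841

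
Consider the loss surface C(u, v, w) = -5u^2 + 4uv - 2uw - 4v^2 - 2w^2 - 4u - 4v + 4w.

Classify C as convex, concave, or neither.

concave

C is quadratic, so its Hessian is the constant matrix H = [[-10, 4, -2], [4, -8, 0], [-2, 0, -4]].
Leading principal minors: -10, 64, -224.
Signs alternate −, +, − ⇒ H ≺ 0 ⇒ concave.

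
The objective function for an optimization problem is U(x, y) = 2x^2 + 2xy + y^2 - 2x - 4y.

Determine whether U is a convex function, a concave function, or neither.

convex

U is quadratic, so its Hessian is the constant matrix H = [[4, 2], [2, 2]].
det(H) = 4, tr(H) = 6.
det(H) > 0 and tr(H) > 0, so H is positive definite everywhere: convex.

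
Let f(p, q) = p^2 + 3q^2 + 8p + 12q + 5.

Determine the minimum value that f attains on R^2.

-23

f(p,q) separates as A(p) + B(q) + 5, so its minimum is min A + min B + 5.
A'(p) = 2p + 8 vanishes at p ∈ {-4}; B'(q) = 6q + 12 vanishes at q ∈ {-2}.
Local minima of A (where A''>0): A(-4)=-16. Local minima of B: B(-2)=-12.
So the global minimum of f is A(-4) + B(-2) + 5 = -16 − 12 + 5 = -23, attained at (-4, -2).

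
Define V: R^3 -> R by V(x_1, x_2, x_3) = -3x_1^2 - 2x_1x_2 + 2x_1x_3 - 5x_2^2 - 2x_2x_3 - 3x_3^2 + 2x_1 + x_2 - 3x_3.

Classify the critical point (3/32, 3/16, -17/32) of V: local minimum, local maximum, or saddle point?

local maximum

The Hessian is constant: H = [[-6, -2, 2], [-2, -10, -2], [2, -2, -6]].
Leading principal minors: Δ₁ = -6, Δ₂ = 56, Δ₃ = -256.
The minors alternate sign starting negative (−, +, −), so H is negative definite: a local maximum.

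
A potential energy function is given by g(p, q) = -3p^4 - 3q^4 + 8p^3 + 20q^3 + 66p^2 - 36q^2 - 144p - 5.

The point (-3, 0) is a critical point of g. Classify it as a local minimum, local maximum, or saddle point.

local maximum

The mixed partial ∂²g/∂p∂q is 0, so the Hessian at any point is diag(g_pp, g_qq) = diag(12(-3p^2 + 4p + 11), 12(-3q^2 + 10q - 6)).
At (-3, 0): H = diag(-336, -72).
Both eigenvalues are negative, so H is negative definite: a local maximum.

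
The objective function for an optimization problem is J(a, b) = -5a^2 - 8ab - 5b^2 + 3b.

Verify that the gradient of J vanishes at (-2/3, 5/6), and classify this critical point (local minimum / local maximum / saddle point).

local maximum

∇J = (-10a - 8b, -8a - 10b + 3); substituting (-2/3, 5/6) gives ∇J = (0, 0), so (-2/3, 5/6) is indeed a critical point.
The Hessian of J is constant: H = [[-10, -8], [-8, -10]].
det(H) = (-10)·(-10) − (-8)² = 36.
det(H) > 0 and tr(H) = -20 < 0, so H is negative definite and the point is a local maximum.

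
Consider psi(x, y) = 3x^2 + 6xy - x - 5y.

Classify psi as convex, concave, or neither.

neither

psi is quadratic, so its Hessian is the constant matrix H = [[6, 6], [6, 0]].
det(H) = -36, tr(H) = 6.
det(H) < 0, so H is indefinite: neither convex nor concave.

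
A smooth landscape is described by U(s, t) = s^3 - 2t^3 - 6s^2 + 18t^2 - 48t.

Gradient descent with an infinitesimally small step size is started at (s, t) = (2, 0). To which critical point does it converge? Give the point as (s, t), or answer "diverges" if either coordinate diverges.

(4, 2)

U is separable, so gradient descent decouples: s follows -∂U/∂s, t follows -∂U/∂t.
∂U/∂s = 3s(s - 4); at s=2 this is -12, so s increases.
∂U/∂t = -6(t - 4)(t - 2); at t=0 this is -48, so t increases.
s converges to its nearest critical value 4 (a local min of the s-part); t converges to 2. The iterate converges to (4, 2).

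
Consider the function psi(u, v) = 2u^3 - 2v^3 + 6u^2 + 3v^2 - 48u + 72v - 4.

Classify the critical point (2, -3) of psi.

The mixed partial ∂²psi/∂u∂v is 0, so the Hessian at any point is diag(psi_uu, psi_vv) = diag(12(u + 1), 6(-2v + 1)).
At (2, -3): H = diag(36, 42).
Both eigenvalues are positive, so H is positive definite: a local minimum.

local minimum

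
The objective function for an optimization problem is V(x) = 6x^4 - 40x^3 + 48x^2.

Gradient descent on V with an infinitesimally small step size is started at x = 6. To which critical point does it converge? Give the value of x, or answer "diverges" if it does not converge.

4

V'(x) = 24x(x - 4)(x - 1), so V'(6) = 1440.
Gradient descent moves in the -V' direction, i.e. x is decreasing.
The nearest critical point in that direction is x = 4, where V'' = 288 > 0 (a local minimum). The iterate converges there.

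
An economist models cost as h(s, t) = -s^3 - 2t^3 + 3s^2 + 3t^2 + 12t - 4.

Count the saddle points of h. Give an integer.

h separates as a function of s plus a function of t, so ∇h=0 decouples.
∂h/∂s = -3s(s - 2) = 0 at s ∈ {0, 2}; ∂h/∂t = -6(t - 2)(t + 1) = 0 at t ∈ {-1, 2}.
The Hessian is diagonal: diag(h_ss, h_tt). Second derivatives: h_ss(0)=6, h_ss(2)=-6; h_tt(-1)=18, h_tt(2)=-18.
Saddle points occur where the two diagonal entries have opposite signs: (0, 2), (2, -1). Count: 2.

2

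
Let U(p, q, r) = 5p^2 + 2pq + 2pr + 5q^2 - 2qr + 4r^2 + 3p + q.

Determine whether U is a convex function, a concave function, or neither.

convex

U is quadratic, so its Hessian is the constant matrix H = [[10, 2, 2], [2, 10, -2], [2, -2, 8]].
Leading principal minors: 10, 96, 672.
All positive ⇒ H ≻ 0 ⇒ convex.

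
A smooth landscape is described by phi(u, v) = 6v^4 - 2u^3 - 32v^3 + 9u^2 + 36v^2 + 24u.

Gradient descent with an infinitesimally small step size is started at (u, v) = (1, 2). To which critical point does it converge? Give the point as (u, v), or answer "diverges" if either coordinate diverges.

phi is separable, so gradient descent decouples: u follows -∂phi/∂u, v follows -∂phi/∂v.
∂phi/∂u = -6(u - 4)(u + 1); at u=1 this is 36, so u decreases.
∂phi/∂v = 24v(v - 3)(v - 1); at v=2 this is -48, so v increases.
u converges to its nearest critical value -1 (a local min of the u-part); v converges to 3. The iterate converges to (-1, 3).

(-1, 3)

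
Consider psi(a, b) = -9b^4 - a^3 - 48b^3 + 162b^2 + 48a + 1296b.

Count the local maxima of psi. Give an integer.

2

psi separates as a function of a plus a function of b, so ∇psi=0 decouples.
∂psi/∂a = -3(a - 4)(a + 4) = 0 at a ∈ {-4, 4}; ∂psi/∂b = -36(b - 3)(b + 3)(b + 4) = 0 at b ∈ {-4, -3, 3}.
The Hessian is diagonal: diag(psi_aa, psi_bb). Second derivatives: psi_aa(-4)=24, psi_aa(4)=-24; psi_bb(-4)=-252, psi_bb(-3)=216, psi_bb(3)=-1512.
Local maxima occur where both diagonal entries negative: (4, -4), (4, 3). Count: 2.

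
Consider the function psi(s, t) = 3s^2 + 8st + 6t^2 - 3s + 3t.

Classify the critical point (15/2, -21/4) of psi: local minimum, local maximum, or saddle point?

The Hessian of psi is constant: H = [[6, 8], [8, 12]].
det(H) = 6·12 − 8² = 8.
det(H) > 0 and tr(H) = 18 > 0, so H is positive definite and the point is a local minimum.

local minimum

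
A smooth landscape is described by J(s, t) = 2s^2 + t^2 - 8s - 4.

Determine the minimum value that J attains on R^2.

-12

J(s,t) separates as P(s) + Q(t) − 4, so its minimum is min P + min Q − 4.
P'(s) = 4s - 8 vanishes at s ∈ {2}; Q'(t) = 2t vanishes at t ∈ {0}.
Local minima of P (where P''>0): P(2)=-8. Local minima of Q: Q(0)=0.
So the global minimum of J is P(2) + Q(0) − 4 = -8 + 0 − 4 = -12, attained at (2, 0).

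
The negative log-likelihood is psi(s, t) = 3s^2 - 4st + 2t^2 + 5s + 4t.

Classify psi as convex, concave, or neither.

psi is quadratic, so its Hessian is the constant matrix H = [[6, -4], [-4, 4]].
det(H) = 8, tr(H) = 10.
det(H) > 0 and tr(H) > 0, so H is positive definite everywhere: convex.

convex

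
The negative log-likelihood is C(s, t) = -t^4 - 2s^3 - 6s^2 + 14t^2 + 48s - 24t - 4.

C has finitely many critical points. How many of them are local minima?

C separates as a function of s plus a function of t, so ∇C=0 decouples.
∂C/∂s = -6(s - 2)(s + 4) = 0 at s ∈ {-4, 2}; ∂C/∂t = -4(t - 2)(t - 1)(t + 3) = 0 at t ∈ {-3, 1, 2}.
The Hessian is diagonal: diag(C_ss, C_tt). Second derivatives: C_ss(-4)=36, C_ss(2)=-36; C_tt(-3)=-80, C_tt(1)=16, C_tt(2)=-20.
Local minima occur where both diagonal entries positive: (-4, 1). Count: 1.

1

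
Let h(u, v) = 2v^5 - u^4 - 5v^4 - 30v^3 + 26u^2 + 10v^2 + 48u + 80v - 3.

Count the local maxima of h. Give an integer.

h separates as a function of u plus a function of v, so ∇h=0 decouples.
∂h/∂u = -4(u - 4)(u + 1)(u + 3) = 0 at u ∈ {-3, -1, 4}; ∂h/∂v = 10(v - 4)(v - 1)(v + 1)(v + 2) = 0 at v ∈ {-2, -1, 1, 4}.
The Hessian is diagonal: diag(h_uu, h_vv). Second derivatives: h_uu(-3)=-56, h_uu(-1)=40, h_uu(4)=-140; h_vv(-2)=-180, h_vv(-1)=100, h_vv(1)=-180, h_vv(4)=900.
Local maxima occur where both diagonal entries negative: (-3, -2), (-3, 1), (4, -2), (4, 1). Count: 4.

4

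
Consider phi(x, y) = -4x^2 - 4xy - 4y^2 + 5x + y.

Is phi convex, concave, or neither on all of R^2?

phi is quadratic, so its Hessian is the constant matrix H = [[-8, -4], [-4, -8]].
det(H) = 48, tr(H) = -16.
det(H) > 0 and tr(H) < 0, so H is negative definite everywhere: concave.

concave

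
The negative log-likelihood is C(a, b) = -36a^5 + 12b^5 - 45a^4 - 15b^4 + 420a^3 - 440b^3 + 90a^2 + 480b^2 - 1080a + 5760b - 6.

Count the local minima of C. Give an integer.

4

C separates as a function of a plus a function of b, so ∇C=0 decouples.
∂C/∂a = -180(a - 2)(a - 1)(a + 1)(a + 3) = 0 at a ∈ {-3, -1, 1, 2}; ∂C/∂b = 60(b - 4)(b - 3)(b + 2)(b + 4) = 0 at b ∈ {-4, -2, 3, 4}.
The Hessian is diagonal: diag(C_aa, C_bb). Second derivatives: C_aa(-3)=7200, C_aa(-1)=-2160, C_aa(1)=1440, C_aa(2)=-2700; C_bb(-4)=-6720, C_bb(-2)=3600, C_bb(3)=-2100, C_bb(4)=2880.
Local minima occur where both diagonal entries positive: (-3, -2), (-3, 4), (1, -2), (1, 4). Count: 4.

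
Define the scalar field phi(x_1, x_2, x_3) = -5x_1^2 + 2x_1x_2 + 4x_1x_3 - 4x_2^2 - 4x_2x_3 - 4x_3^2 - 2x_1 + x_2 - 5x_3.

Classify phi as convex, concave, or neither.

concave

phi is quadratic, so its Hessian is the constant matrix H = [[-10, 2, 4], [2, -8, -4], [4, -4, -8]].
Leading principal minors: -10, 76, -384.
Signs alternate −, +, − ⇒ H ≺ 0 ⇒ concave.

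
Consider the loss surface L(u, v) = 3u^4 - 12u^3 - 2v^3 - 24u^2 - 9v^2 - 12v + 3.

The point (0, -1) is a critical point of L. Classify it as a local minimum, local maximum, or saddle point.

The mixed partial ∂²L/∂u∂v is 0, so the Hessian at any point is diag(L_uu, L_vv) = diag(12(3u^2 - 6u - 4), -6(2v + 3)).
At (0, -1): H = diag(-48, -6).
Both eigenvalues are negative, so H is negative definite: a local maximum.

local maximum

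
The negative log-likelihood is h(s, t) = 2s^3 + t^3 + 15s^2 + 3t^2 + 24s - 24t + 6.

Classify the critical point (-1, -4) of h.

The mixed partial ∂²h/∂s∂t is 0, so the Hessian at any point is diag(h_ss, h_tt) = diag(6(2s + 5), 6(t + 1)).
At (-1, -4): H = diag(18, -18).
The eigenvalues have opposite signs, so H is indefinite: a saddle point.

saddle point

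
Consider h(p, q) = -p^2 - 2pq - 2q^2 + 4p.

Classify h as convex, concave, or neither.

concave

h is quadratic, so its Hessian is the constant matrix H = [[-2, -2], [-2, -4]].
det(H) = 4, tr(H) = -6.
det(H) > 0 and tr(H) < 0, so H is negative definite everywhere: concave.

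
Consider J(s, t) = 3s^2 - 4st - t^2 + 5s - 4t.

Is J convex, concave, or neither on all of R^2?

J is quadratic, so its Hessian is the constant matrix H = [[6, -4], [-4, -2]].
det(H) = -28, tr(H) = 4.
det(H) < 0, so H is indefinite: neither convex nor concave.

neither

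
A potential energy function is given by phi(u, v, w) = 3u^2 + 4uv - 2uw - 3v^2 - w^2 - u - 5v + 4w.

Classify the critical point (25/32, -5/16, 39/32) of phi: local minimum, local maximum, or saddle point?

saddle point

The Hessian is constant: H = [[6, 4, -2], [4, -6, 0], [-2, 0, -2]].
Leading principal minors: Δ₁ = 6, Δ₂ = -52, Δ₃ = 128.
The minors fit neither the all-positive nor the alternating-sign pattern, so H is indefinite: a saddle point.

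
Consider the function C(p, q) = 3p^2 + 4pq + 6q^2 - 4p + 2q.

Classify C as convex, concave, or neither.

C is quadratic, so its Hessian is the constant matrix H = [[6, 4], [4, 12]].
det(H) = 56, tr(H) = 18.
det(H) > 0 and tr(H) > 0, so H is positive definite everywhere: convex.

convex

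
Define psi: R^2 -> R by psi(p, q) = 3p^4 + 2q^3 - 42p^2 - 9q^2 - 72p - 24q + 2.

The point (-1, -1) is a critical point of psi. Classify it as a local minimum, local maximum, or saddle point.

local maximum

The mixed partial ∂²psi/∂p∂q is 0, so the Hessian at any point is diag(psi_pp, psi_qq) = diag(12(3p^2 - 7), 6(2q - 3)).
At (-1, -1): H = diag(-48, -30).
Both eigenvalues are negative, so H is negative definite: a local maximum.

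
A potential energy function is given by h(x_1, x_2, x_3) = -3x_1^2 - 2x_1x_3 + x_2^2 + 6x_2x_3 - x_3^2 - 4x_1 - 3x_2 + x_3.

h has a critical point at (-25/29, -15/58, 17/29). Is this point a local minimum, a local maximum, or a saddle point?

saddle point

The Hessian is constant: H = [[-6, 0, -2], [0, 2, 6], [-2, 6, -2]].
Leading principal minors: Δ₁ = -6, Δ₂ = -12, Δ₃ = 232.
The minors fit neither the all-positive nor the alternating-sign pattern, so H is indefinite: a saddle point.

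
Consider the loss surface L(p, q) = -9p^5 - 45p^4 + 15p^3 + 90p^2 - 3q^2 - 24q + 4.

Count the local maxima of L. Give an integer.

L separates as a function of p plus a function of q, so ∇L=0 decouples.
∂L/∂p = -45p(p - 1)(p + 1)(p + 4) = 0 at p ∈ {-4, -1, 0, 1}; ∂L/∂q = -6(q + 4) = 0 at q ∈ {-4}.
The Hessian is diagonal: diag(L_pp, L_qq). Second derivatives: L_pp(-4)=2700, L_pp(-1)=-270, L_pp(0)=180, L_pp(1)=-450; L_qq(-4)=-6.
Local maxima occur where both diagonal entries negative: (-1, -4), (1, -4). Count: 2.

2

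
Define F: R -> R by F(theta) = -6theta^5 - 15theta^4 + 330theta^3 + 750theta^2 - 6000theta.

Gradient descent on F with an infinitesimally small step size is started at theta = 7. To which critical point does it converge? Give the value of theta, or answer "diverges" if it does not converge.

F'(theta) = -30(theta - 5)(theta - 2)(theta + 4)(theta + 5), so F'(7) = -39600.
Gradient descent moves in the -F' direction, i.e. theta is increasing.
There is no critical point above theta=7, and F' keeps the same sign, so the iterate runs off to +∞.

diverges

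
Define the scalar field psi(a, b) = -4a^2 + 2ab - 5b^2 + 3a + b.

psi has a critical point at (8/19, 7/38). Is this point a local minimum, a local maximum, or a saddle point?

The Hessian of psi is constant: H = [[-8, 2], [2, -10]].
det(H) = (-8)·(-10) − 2² = 76.
det(H) > 0 and tr(H) = -18 < 0, so H is negative definite and the point is a local maximum.

local maximum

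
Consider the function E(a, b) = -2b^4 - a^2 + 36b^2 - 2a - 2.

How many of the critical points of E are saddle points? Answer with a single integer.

1

E separates as a function of a plus a function of b, so ∇E=0 decouples.
∂E/∂a = -2(a + 1) = 0 at a ∈ {-1}; ∂E/∂b = -8b(b - 3)(b + 3) = 0 at b ∈ {-3, 0, 3}.
The Hessian is diagonal: diag(E_aa, E_bb). Second derivatives: E_aa(-1)=-2; E_bb(-3)=-144, E_bb(0)=72, E_bb(3)=-144.
Saddle points occur where the two diagonal entries have opposite signs: (-1, 0). Count: 1.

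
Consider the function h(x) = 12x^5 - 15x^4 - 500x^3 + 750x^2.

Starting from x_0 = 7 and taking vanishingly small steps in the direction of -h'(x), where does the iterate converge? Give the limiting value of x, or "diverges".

5

h'(x) = 60x(x - 5)(x - 1)(x + 5), so h'(7) = 60480.
Gradient descent moves in the -h' direction, i.e. x is decreasing.
The nearest critical point in that direction is x = 5, where h'' = 12000 > 0 (a local minimum). The iterate converges there.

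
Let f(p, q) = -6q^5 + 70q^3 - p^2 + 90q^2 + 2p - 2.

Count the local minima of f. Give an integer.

f separates as a function of p plus a function of q, so ∇f=0 decouples.
∂f/∂p = -2(p - 1) = 0 at p ∈ {1}; ∂f/∂q = -30q(q - 3)(q + 1)(q + 2) = 0 at q ∈ {-2, -1, 0, 3}.
The Hessian is diagonal: diag(f_pp, f_qq). Second derivatives: f_pp(1)=-2; f_qq(-2)=300, f_qq(-1)=-120, f_qq(0)=180, f_qq(3)=-1800.
Local minima occur where both diagonal entries positive: none. Count: 0.

0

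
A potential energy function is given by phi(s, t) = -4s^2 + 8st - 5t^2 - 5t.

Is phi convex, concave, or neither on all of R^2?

concave

phi is quadratic, so its Hessian is the constant matrix H = [[-8, 8], [8, -10]].
det(H) = 16, tr(H) = -18.
det(H) > 0 and tr(H) < 0, so H is negative definite everywhere: concave.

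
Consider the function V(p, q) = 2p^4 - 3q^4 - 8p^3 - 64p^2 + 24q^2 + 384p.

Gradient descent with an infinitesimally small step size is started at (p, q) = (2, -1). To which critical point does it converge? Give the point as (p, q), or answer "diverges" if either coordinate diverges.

V is separable, so gradient descent decouples: p follows -∂V/∂p, q follows -∂V/∂q.
∂V/∂p = 8(p - 4)(p - 3)(p + 4); at p=2 this is 96, so p decreases.
∂V/∂q = -12q(q - 2)(q + 2); at q=-1 this is -36, so q increases.
p converges to its nearest critical value -4 (a local min of the p-part); q converges to 0. The iterate converges to (-4, 0).

(-4, 0)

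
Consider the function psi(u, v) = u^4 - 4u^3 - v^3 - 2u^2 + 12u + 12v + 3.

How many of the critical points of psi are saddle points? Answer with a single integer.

3

psi separates as a function of u plus a function of v, so ∇psi=0 decouples.
∂psi/∂u = 4(u - 3)(u - 1)(u + 1) = 0 at u ∈ {-1, 1, 3}; ∂psi/∂v = -3(v - 2)(v + 2) = 0 at v ∈ {-2, 2}.
The Hessian is diagonal: diag(psi_uu, psi_vv). Second derivatives: psi_uu(-1)=32, psi_uu(1)=-16, psi_uu(3)=32; psi_vv(-2)=12, psi_vv(2)=-12.
Saddle points occur where the two diagonal entries have opposite signs: (-1, 2), (1, -2), (3, 2). Count: 3.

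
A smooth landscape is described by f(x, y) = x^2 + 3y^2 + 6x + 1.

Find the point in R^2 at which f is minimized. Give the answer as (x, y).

(-3, 0)

f(x,y) separates as P(x) + Q(y) + 1, so its minimum is min P + min Q + 1.
P'(x) = 2x + 6 vanishes at x ∈ {-3}; Q'(y) = 6y vanishes at y ∈ {0}.
Local minima of P (where P''>0): P(-3)=-9. Local minima of Q: Q(0)=0.
So the global minimum of f is P(-3) + Q(0) + 1 = -9 + 0 + 1 = -8, attained at (-3, 0).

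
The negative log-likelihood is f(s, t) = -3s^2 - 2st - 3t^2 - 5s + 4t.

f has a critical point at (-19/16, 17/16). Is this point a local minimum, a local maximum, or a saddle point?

local maximum

The Hessian of f is constant: H = [[-6, -2], [-2, -6]].
det(H) = (-6)·(-6) − (-2)² = 32.
det(H) > 0 and tr(H) = -12 < 0, so H is negative definite and the point is a local maximum.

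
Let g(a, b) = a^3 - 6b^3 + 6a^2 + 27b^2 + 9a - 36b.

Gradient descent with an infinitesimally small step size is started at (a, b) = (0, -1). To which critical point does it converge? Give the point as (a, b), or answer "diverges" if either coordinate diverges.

g is separable, so gradient descent decouples: a follows -∂g/∂a, b follows -∂g/∂b.
∂g/∂a = 3(a + 1)(a + 3); at a=0 this is 9, so a decreases.
∂g/∂b = -18(b - 2)(b - 1); at b=-1 this is -108, so b increases.
a converges to its nearest critical value -1 (a local min of the a-part); b converges to 1. The iterate converges to (-1, 1).

(-1, 1)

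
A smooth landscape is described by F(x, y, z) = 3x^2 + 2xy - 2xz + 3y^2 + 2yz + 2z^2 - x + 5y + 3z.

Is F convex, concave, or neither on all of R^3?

convex

F is quadratic, so its Hessian is the constant matrix H = [[6, 2, -2], [2, 6, 2], [-2, 2, 4]].
Leading principal minors: 6, 32, 64.
All positive ⇒ H ≻ 0 ⇒ convex.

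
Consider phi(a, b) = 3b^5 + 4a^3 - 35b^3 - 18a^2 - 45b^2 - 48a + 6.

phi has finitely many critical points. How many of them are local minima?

phi separates as a function of a plus a function of b, so ∇phi=0 decouples.
∂phi/∂a = 12(a - 4)(a + 1) = 0 at a ∈ {-1, 4}; ∂phi/∂b = 15b(b - 3)(b + 1)(b + 2) = 0 at b ∈ {-2, -1, 0, 3}.
The Hessian is diagonal: diag(phi_aa, phi_bb). Second derivatives: phi_aa(-1)=-60, phi_aa(4)=60; phi_bb(-2)=-150, phi_bb(-1)=60, phi_bb(0)=-90, phi_bb(3)=900.
Local minima occur where both diagonal entries positive: (4, -1), (4, 3). Count: 2.

2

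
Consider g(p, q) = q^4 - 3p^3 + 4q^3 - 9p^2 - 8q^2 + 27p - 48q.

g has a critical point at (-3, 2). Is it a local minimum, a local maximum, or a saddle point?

local minimum

The mixed partial ∂²g/∂p∂q is 0, so the Hessian at any point is diag(g_pp, g_qq) = diag(-18(p + 1), 4(3q^2 + 6q - 4)).
At (-3, 2): H = diag(36, 80).
Both eigenvalues are positive, so H is positive definite: a local minimum.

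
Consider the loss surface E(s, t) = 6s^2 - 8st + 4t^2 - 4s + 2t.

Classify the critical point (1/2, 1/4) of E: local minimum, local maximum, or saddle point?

local minimum

The Hessian of E is constant: H = [[12, -8], [-8, 8]].
det(H) = 12·8 − (-8)² = 32.
det(H) > 0 and tr(H) = 20 > 0, so H is positive definite and the point is a local minimum.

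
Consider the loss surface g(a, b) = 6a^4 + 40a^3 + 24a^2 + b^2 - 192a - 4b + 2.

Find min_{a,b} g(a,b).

g(a,b) separates as P(a) + Q(b) + 2, so its minimum is min P + min Q + 2.
P'(a) = 24(a - 1)(a + 2)(a + 4) vanishes at a ∈ {-4, -2, 1}; Q'(b) = 2b - 4 vanishes at b ∈ {2}.
Local minima of P (where P''>0): P(-4)=128, P(1)=-122. Local minima of Q: Q(2)=-4.
So the global minimum of g is P(1) + Q(2) + 2 = -122 − 4 + 2 = -124, attained at (1, 2).

-124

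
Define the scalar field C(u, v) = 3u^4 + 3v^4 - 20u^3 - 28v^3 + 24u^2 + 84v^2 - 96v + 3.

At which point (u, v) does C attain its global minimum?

C(u,v) separates as P(u) + Q(v) + 3, so its minimum is min P + min Q + 3.
P'(u) = 12u(u - 4)(u - 1) vanishes at u ∈ {0, 1, 4}; Q'(v) = 12(v - 4)(v - 2)(v - 1) vanishes at v ∈ {1, 2, 4}.
Local minima of P (where P''>0): P(0)=0, P(4)=-128. Local minima of Q: Q(1)=-37, Q(4)=-64.
So the global minimum of C is P(4) + Q(4) + 3 = -128 − 64 + 3 = -189, attained at (4, 4).

(4, 4)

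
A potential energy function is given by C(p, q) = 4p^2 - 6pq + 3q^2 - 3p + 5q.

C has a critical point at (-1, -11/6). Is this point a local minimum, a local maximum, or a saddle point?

local minimum

The Hessian of C is constant: H = [[8, -6], [-6, 6]].
det(H) = 8·6 − (-6)² = 12.
det(H) > 0 and tr(H) = 14 > 0, so H is positive definite and the point is a local minimum.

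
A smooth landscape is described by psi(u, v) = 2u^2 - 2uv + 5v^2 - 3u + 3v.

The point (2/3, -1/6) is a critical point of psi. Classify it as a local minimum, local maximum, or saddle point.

local minimum

The Hessian of psi is constant: H = [[4, -2], [-2, 10]].
det(H) = 4·10 − (-2)² = 36.
det(H) > 0 and tr(H) = 14 > 0, so H is positive definite and the point is a local minimum.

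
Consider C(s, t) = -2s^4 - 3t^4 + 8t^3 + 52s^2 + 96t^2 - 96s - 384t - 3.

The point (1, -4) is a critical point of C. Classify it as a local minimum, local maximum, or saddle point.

saddle point

The mixed partial ∂²C/∂s∂t is 0, so the Hessian at any point is diag(C_ss, C_tt) = diag(8(-3s^2 + 13), 12(-3t^2 + 4t + 16)).
At (1, -4): H = diag(80, -576).
The eigenvalues have opposite signs, so H is indefinite: a saddle point.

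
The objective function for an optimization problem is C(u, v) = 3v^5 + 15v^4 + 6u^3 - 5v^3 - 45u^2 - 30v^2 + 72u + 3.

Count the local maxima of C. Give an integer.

2

C separates as a function of u plus a function of v, so ∇C=0 decouples.
∂C/∂u = 18(u - 4)(u - 1) = 0 at u ∈ {1, 4}; ∂C/∂v = 15v(v - 1)(v + 1)(v + 4) = 0 at v ∈ {-4, -1, 0, 1}.
The Hessian is diagonal: diag(C_uu, C_vv). Second derivatives: C_uu(1)=-54, C_uu(4)=54; C_vv(-4)=-900, C_vv(-1)=90, C_vv(0)=-60, C_vv(1)=150.
Local maxima occur where both diagonal entries negative: (1, -4), (1, 0). Count: 2.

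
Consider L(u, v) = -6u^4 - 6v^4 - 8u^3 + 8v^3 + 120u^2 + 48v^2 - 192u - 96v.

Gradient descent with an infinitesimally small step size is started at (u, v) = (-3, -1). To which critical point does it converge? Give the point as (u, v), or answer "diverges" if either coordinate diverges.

L is separable, so gradient descent decouples: u follows -∂L/∂u, v follows -∂L/∂v.
∂L/∂u = -24(u - 2)(u - 1)(u + 4); at u=-3 this is -480, so u increases.
∂L/∂v = -24(v - 2)(v - 1)(v + 2); at v=-1 this is -144, so v increases.
u converges to its nearest critical value 1 (a local min of the u-part); v converges to 1. The iterate converges to (1, 1).

(1, 1)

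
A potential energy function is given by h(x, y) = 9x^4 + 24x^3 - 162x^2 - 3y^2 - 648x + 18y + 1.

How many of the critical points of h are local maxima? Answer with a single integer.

h separates as a function of x plus a function of y, so ∇h=0 decouples.
∂h/∂x = 36(x - 3)(x + 2)(x + 3) = 0 at x ∈ {-3, -2, 3}; ∂h/∂y = -6(y - 3) = 0 at y ∈ {3}.
The Hessian is diagonal: diag(h_xx, h_yy). Second derivatives: h_xx(-3)=216, h_xx(-2)=-180, h_xx(3)=1080; h_yy(3)=-6.
Local maxima occur where both diagonal entries negative: (-2, 3). Count: 1.

1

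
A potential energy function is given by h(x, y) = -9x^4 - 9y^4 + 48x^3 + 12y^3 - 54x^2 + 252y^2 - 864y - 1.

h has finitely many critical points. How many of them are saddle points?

4

h separates as a function of x plus a function of y, so ∇h=0 decouples.
∂h/∂x = -36x(x - 3)(x - 1) = 0 at x ∈ {0, 1, 3}; ∂h/∂y = -36(y - 3)(y - 2)(y + 4) = 0 at y ∈ {-4, 2, 3}.
The Hessian is diagonal: diag(h_xx, h_yy). Second derivatives: h_xx(0)=-108, h_xx(1)=72, h_xx(3)=-216; h_yy(-4)=-1512, h_yy(2)=216, h_yy(3)=-252.
Saddle points occur where the two diagonal entries have opposite signs: (0, 2), (1, -4), (1, 3), (3, 2). Count: 4.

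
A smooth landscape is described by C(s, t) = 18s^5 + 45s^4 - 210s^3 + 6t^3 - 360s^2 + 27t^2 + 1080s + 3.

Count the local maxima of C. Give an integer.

C separates as a function of s plus a function of t, so ∇C=0 decouples.
∂C/∂s = 90(s - 2)(s - 1)(s + 2)(s + 3) = 0 at s ∈ {-3, -2, 1, 2}; ∂C/∂t = 18t(t + 3) = 0 at t ∈ {-3, 0}.
The Hessian is diagonal: diag(C_ss, C_tt). Second derivatives: C_ss(-3)=-1800, C_ss(-2)=1080, C_ss(1)=-1080, C_ss(2)=1800; C_tt(-3)=-54, C_tt(0)=54.
Local maxima occur where both diagonal entries negative: (-3, -3), (1, -3). Count: 2.

2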